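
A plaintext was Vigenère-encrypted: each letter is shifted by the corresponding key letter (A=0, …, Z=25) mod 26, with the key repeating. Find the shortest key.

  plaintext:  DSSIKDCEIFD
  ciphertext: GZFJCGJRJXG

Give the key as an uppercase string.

  i= 0: G-D =  3 → D
  i= 1: Z-S =  7 → H
  i= 2: F-S = 13 → N
  i= 3: J-I =  1 → B
  i= 4: C-K = 18 → S
  i= 5: G-D =  3 → D
  i= 6: J-C =  7 → H
  i= 7: R-E = 13 → N
  i= 8: J-I =  1 → B
  i= 9: X-F = 18 → S
  i=10: G-D =  3 → D
  shifts repeat with period 5: DHNBS

DHNBS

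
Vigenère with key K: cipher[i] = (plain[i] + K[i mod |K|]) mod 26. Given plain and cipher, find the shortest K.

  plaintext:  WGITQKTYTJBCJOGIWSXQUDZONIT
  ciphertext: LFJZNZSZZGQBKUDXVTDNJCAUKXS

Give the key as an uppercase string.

  i= 0: L-W = 15 → P
  i= 1: F-G = 25 → Z
  i= 2: J-I =  1 → B
  i= 3: Z-T =  6 → G
  i= 4: N-Q = 23 → X
  i= 5: Z-K = 15 → P
  i= 6: S-T = 25 → Z
  i= 7: Z-Y =  1 → B
  i= 8: Z-T =  6 → G
  i= 9: G-J = 23 → X
  i=10: Q-B = 15 → P
  i=11: B-C = 25 → Z
  i=12: K-J =  1 → B
  i=13: U-O =  6 → G
  i=14: D-G = 23 → X
  i=15: X-I = 15 → P
  i=16: V-W = 25 → Z
  i=17: T-S =  1 → B
  i=18: D-X =  6 → G
  i=19: N-Q = 23 → X
  i=20: J-U = 15 → P
  i=21: C-D = 25 → Z
  i=22: A-Z =  1 → B
  i=23: U-O =  6 → G
  i=24: K-N = 23 → X
  i=25: X-I = 15 → P
  i=26: S-T = 25 → Z
  shifts repeat with period 5: PZBGX

PZBGX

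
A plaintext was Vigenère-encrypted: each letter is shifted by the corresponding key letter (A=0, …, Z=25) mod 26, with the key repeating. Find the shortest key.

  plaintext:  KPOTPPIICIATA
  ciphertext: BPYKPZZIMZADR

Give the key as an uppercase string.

RAK

  i= 0: B-K = 17 → R
  i= 1: P-P =  0 → A
  i= 2: Y-O = 10 → K
  i= 3: K-T = 17 → R
  i= 4: P-P =  0 → A
  i= 5: Z-P = 10 → K
  i= 6: Z-I = 17 → R
  i= 7: I-I =  0 → A
  i= 8: M-C = 10 → K
  i= 9: Z-I = 17 → R
  i=10: A-A =  0 → A
  i=11: D-T = 10 → K
  i=12: R-A = 17 → R
  shifts repeat with period 3: RAK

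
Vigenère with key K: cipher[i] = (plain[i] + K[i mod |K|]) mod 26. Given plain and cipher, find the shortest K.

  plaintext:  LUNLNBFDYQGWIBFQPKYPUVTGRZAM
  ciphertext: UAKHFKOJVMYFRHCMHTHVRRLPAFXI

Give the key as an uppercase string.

  i= 0: U-L =  9 → J
  i= 1: A-U =  6 → G
  i= 2: K-N = 23 → X
  i= 3: H-L = 22 → W
  i= 4: F-N = 18 → S
  i= 5: K-B =  9 → J
  i= 6: O-F =  9 → J
  i= 7: J-D =  6 → G
  i= 8: V-Y = 23 → X
  i= 9: M-Q = 22 → W
  i=10: Y-G = 18 → S
  i=11: F-W =  9 → J
  i=12: R-I =  9 → J
  i=13: H-B =  6 → G
  i=14: C-F = 23 → X
  i=15: M-Q = 22 → W
  i=16: H-P = 18 → S
  i=17: T-K =  9 → J
  i=18: H-Y =  9 → J
  i=19: V-P =  6 → G
  i=20: R-U = 23 → X
  i=21: R-V = 22 → W
  i=22: L-T = 18 → S
  i=23: P-G =  9 → J
  i=24: A-R =  9 → J
  i=25: F-Z =  6 → G
  i=26: X-A = 23 → X
  i=27: I-M = 22 → W
  shifts repeat with period 6: JGXWSJ

JGXWSJ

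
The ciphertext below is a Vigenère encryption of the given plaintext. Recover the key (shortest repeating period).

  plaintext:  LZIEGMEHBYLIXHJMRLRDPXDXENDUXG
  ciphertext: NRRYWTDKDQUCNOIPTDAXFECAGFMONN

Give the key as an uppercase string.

CSJUQHZD

  i= 0: N-L =  2 → C
  i= 1: R-Z = 18 → S
  i= 2: R-I =  9 → J
  i= 3: Y-E = 20 → U
  i= 4: W-G = 16 → Q
  i= 5: T-M =  7 → H
  i= 6: D-E = 25 → Z
  i= 7: K-H =  3 → D
  i= 8: D-B =  2 → C
  i= 9: Q-Y = 18 → S
  i=10: U-L =  9 → J
  i=11: C-I = 20 → U
  i=12: N-X = 16 → Q
  i=13: O-H =  7 → H
  i=14: I-J = 25 → Z
  i=15: P-M =  3 → D
  i=16: T-R =  2 → C
  i=17: D-L = 18 → S
  i=18: A-R =  9 → J
  i=19: X-D = 20 → U
  i=20: F-P = 16 → Q
  i=21: E-X =  7 → H
  i=22: C-D = 25 → Z
  i=23: A-X =  3 → D
  i=24: G-E =  2 → C
  i=25: F-N = 18 → S
  i=26: M-D =  9 → J
  i=27: O-U = 20 → U
  i=28: N-X = 16 → Q
  i=29: N-G =  7 → H
  shifts repeat with period 8: CSJUQHZD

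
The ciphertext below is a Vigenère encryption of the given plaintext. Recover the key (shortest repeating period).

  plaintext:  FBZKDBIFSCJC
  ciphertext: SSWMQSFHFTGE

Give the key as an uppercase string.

NRXC

  i= 0: S-F = 13 → N
  i= 1: S-B = 17 → R
  i= 2: W-Z = 23 → X
  i= 3: M-K =  2 → C
  i= 4: Q-D = 13 → N
  i= 5: S-B = 17 → R
  i= 6: F-I = 23 → X
  i= 7: H-F =  2 → C
  i= 8: F-S = 13 → N
  i= 9: T-C = 17 → R
  i=10: G-J = 23 → X
  i=11: E-C =  2 → C
  shifts repeat with period 4: NRXC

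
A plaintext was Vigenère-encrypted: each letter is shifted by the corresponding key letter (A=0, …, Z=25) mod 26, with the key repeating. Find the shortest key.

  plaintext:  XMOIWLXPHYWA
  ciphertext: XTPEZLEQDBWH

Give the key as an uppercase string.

  i= 0: X-X =  0 → A
  i= 1: T-M =  7 → H
  i= 2: P-O =  1 → B
  i= 3: E-I = 22 → W
  i= 4: Z-W =  3 → D
  i= 5: L-L =  0 → A
  i= 6: E-X =  7 → H
  i= 7: Q-P =  1 → B
  i= 8: D-H = 22 → W
  i= 9: B-Y =  3 → D
  i=10: W-W =  0 → A
  i=11: H-A =  7 → H
  shifts repeat with period 5: AHBWD

AHBWD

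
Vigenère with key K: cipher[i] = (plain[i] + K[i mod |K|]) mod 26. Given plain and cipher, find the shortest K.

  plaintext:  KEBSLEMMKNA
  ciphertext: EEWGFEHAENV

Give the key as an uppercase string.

  i= 0: E-K = 20 → U
  i= 1: E-E =  0 → A
  i= 2: W-B = 21 → V
  i= 3: G-S = 14 → O
  i= 4: F-L = 20 → U
  i= 5: E-E =  0 → A
  i= 6: H-M = 21 → V
  i= 7: A-M = 14 → O
  i= 8: E-K = 20 → U
  i= 9: N-N =  0 → A
  i=10: V-A = 21 → V
  shifts repeat with period 4: UAVO

UAVO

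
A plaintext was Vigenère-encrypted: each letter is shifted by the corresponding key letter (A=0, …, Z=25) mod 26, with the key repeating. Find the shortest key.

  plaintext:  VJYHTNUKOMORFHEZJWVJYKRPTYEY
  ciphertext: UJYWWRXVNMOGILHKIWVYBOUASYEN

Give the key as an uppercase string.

ZAAPDEDL

  i= 0: U-V = 25 → Z
  i= 1: J-J =  0 → A
  i= 2: Y-Y =  0 → A
  i= 3: W-H = 15 → P
  i= 4: W-T =  3 → D
  i= 5: R-N =  4 → E
  i= 6: X-U =  3 → D
  i= 7: V-K = 11 → L
  i= 8: N-O = 25 → Z
  i= 9: M-M =  0 → A
  i=10: O-O =  0 → A
  i=11: G-R = 15 → P
  i=12: I-F =  3 → D
  i=13: L-H =  4 → E
  i=14: H-E =  3 → D
  i=15: K-Z = 11 → L
  i=16: I-J = 25 → Z
  i=17: W-W =  0 → A
  i=18: V-V =  0 → A
  i=19: Y-J = 15 → P
  i=20: B-Y =  3 → D
  i=21: O-K =  4 → E
  i=22: U-R =  3 → D
  i=23: A-P = 11 → L
  i=24: S-T = 25 → Z
  i=25: Y-Y =  0 → A
  i=26: E-E =  0 → A
  i=27: N-Y = 15 → P
  shifts repeat with period 8: ZAAPDEDL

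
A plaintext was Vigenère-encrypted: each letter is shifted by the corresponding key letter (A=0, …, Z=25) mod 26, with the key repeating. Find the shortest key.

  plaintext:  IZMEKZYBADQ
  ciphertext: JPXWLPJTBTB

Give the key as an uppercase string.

BQLS

  i= 0: J-I =  1 → B
  i= 1: P-Z = 16 → Q
  i= 2: X-M = 11 → L
  i= 3: W-E = 18 → S
  i= 4: L-K =  1 → B
  i= 5: P-Z = 16 → Q
  i= 6: J-Y = 11 → L
  i= 7: T-B = 18 → S
  i= 8: B-A =  1 → B
  i= 9: T-D = 16 → Q
  i=10: B-Q = 11 → L
  shifts repeat with period 4: BQLS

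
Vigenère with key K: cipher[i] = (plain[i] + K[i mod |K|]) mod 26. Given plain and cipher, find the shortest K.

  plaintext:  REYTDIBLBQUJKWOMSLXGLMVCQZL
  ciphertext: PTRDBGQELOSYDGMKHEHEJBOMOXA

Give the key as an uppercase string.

  i= 0: P-R = 24 → Y
  i= 1: T-E = 15 → P
  i= 2: R-Y = 19 → T
  i= 3: D-T = 10 → K
  i= 4: B-D = 24 → Y
  i= 5: G-I = 24 → Y
  i= 6: Q-B = 15 → P
  i= 7: E-L = 19 → T
  i= 8: L-B = 10 → K
  i= 9: O-Q = 24 → Y
  i=10: S-U = 24 → Y
  i=11: Y-J = 15 → P
  i=12: D-K = 19 → T
  i=13: G-W = 10 → K
  i=14: M-O = 24 → Y
  i=15: K-M = 24 → Y
  i=16: H-S = 15 → P
  i=17: E-L = 19 → T
  i=18: H-X = 10 → K
  i=19: E-G = 24 → Y
  i=20: J-L = 24 → Y
  i=21: B-M = 15 → P
  i=22: O-V = 19 → T
  i=23: M-C = 10 → K
  i=24: O-Q = 24 → Y
  i=25: X-Z = 24 → Y
  i=26: A-L = 15 → P
  shifts repeat with period 5: YPTKY

YPTKY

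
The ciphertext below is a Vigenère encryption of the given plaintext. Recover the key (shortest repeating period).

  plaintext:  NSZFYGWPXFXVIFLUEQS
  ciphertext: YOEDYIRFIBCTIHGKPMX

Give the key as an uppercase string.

  i= 0: Y-N = 11 → L
  i= 1: O-S = 22 → W
  i= 2: E-Z =  5 → F
  i= 3: D-F = 24 → Y
  i= 4: Y-Y =  0 → A
  i= 5: I-G =  2 → C
  i= 6: R-W = 21 → V
  i= 7: F-P = 16 → Q
  i= 8: I-X = 11 → L
  i= 9: B-F = 22 → W
  i=10: C-X =  5 → F
  i=11: T-V = 24 → Y
  i=12: I-I =  0 → A
  i=13: H-F =  2 → C
  i=14: G-L = 21 → V
  i=15: K-U = 16 → Q
  i=16: P-E = 11 → L
  i=17: M-Q = 22 → W
  i=18: X-S =  5 → F
  shifts repeat with period 8: LWFYACVQ

LWFYACVQ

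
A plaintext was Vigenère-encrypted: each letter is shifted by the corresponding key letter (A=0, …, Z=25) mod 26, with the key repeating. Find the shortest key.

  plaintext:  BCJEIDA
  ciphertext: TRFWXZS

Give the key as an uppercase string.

SPW

  i= 0: T-B = 18 → S
  i= 1: R-C = 15 → P
  i= 2: F-J = 22 → W
  i= 3: W-E = 18 → S
  i= 4: X-I = 15 → P
  i= 5: Z-D = 22 → W
  i= 6: S-A = 18 → S
  shifts repeat with period 3: SPW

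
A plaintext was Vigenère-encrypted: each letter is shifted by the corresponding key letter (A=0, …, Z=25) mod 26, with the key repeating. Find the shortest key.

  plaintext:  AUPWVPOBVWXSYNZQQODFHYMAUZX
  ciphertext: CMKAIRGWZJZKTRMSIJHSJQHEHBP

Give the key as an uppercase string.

  i= 0: C-A =  2 → C
  i= 1: M-U = 18 → S
  i= 2: K-P = 21 → V
  i= 3: A-W =  4 → E
  i= 4: I-V = 13 → N
  i= 5: R-P =  2 → C
  i= 6: G-O = 18 → S
  i= 7: W-B = 21 → V
  i= 8: Z-V =  4 → E
  i= 9: J-W = 13 → N
  i=10: Z-X =  2 → C
  i=11: K-S = 18 → S
  i=12: T-Y = 21 → V
  i=13: R-N =  4 → E
  i=14: M-Z = 13 → N
  i=15: S-Q =  2 → C
  i=16: I-Q = 18 → S
  i=17: J-O = 21 → V
  i=18: H-D =  4 → E
  i=19: S-F = 13 → N
  i=20: J-H =  2 → C
  i=21: Q-Y = 18 → S
  i=22: H-M = 21 → V
  i=23: E-A =  4 → E
  i=24: H-U = 13 → N
  i=25: B-Z =  2 → C
  i=26: P-X = 18 → S
  shifts repeat with period 5: CSVEN

CSVEN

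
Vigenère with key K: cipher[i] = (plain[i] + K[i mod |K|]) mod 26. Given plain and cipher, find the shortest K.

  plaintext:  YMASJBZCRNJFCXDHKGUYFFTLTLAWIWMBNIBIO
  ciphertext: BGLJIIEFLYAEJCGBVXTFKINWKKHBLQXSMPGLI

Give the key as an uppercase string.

DULRZHF

  i= 0: B-Y =  3 → D
  i= 1: G-M = 20 → U
  i= 2: L-A = 11 → L
  i= 3: J-S = 17 → R
  i= 4: I-J = 25 → Z
  i= 5: I-B =  7 → H
  i= 6: E-Z =  5 → F
  i= 7: F-C =  3 → D
  i= 8: L-R = 20 → U
  i= 9: Y-N = 11 → L
  i=10: A-J = 17 → R
  i=11: E-F = 25 → Z
  i=12: J-C =  7 → H
  i=13: C-X =  5 → F
  i=14: G-D =  3 → D
  i=15: B-H = 20 → U
  i=16: V-K = 11 → L
  i=17: X-G = 17 → R
  i=18: T-U = 25 → Z
  i=19: F-Y =  7 → H
  i=20: K-F =  5 → F
  i=21: I-F =  3 → D
  i=22: N-T = 20 → U
  i=23: W-L = 11 → L
  i=24: K-T = 17 → R
  i=25: K-L = 25 → Z
  i=26: H-A =  7 → H
  i=27: B-W =  5 → F
  i=28: L-I =  3 → D
  i=29: Q-W = 20 → U
  i=30: X-M = 11 → L
  i=31: S-B = 17 → R
  i=32: M-N = 25 → Z
  i=33: P-I =  7 → H
  i=34: G-B =  5 → F
  i=35: L-I =  3 → D
  i=36: I-O = 20 → U
  shifts repeat with period 7: DULRZHF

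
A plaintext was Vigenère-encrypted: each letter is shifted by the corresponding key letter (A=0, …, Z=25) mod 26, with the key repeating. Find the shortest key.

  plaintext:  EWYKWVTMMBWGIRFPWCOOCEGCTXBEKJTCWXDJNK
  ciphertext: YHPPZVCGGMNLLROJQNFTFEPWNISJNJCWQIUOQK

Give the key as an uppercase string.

  i= 0: Y-E = 20 → U
  i= 1: H-W = 11 → L
  i= 2: P-Y = 17 → R
  i= 3: P-K =  5 → F
  i= 4: Z-W =  3 → D
  i= 5: V-V =  0 → A
  i= 6: C-T =  9 → J
  i= 7: G-M = 20 → U
  i= 8: G-M = 20 → U
  i= 9: M-B = 11 → L
  i=10: N-W = 17 → R
  i=11: L-G =  5 → F
  i=12: L-I =  3 → D
  i=13: R-R =  0 → A
  i=14: O-F =  9 → J
  i=15: J-P = 20 → U
  i=16: Q-W = 20 → U
  i=17: N-C = 11 → L
  i=18: F-O = 17 → R
  i=19: T-O =  5 → F
  i=20: F-C =  3 → D
  i=21: E-E =  0 → A
  i=22: P-G =  9 → J
  i=23: W-C = 20 → U
  i=24: N-T = 20 → U
  i=25: I-X = 11 → L
  i=26: S-B = 17 → R
  i=27: J-E =  5 → F
  i=28: N-K =  3 → D
  i=29: J-J =  0 → A
  i=30: C-T =  9 → J
  i=31: W-C = 20 → U
  i=32: Q-W = 20 → U
  i=33: I-X = 11 → L
  i=34: U-D = 17 → R
  i=35: O-J =  5 → F
  i=36: Q-N =  3 → D
  i=37: K-K =  0 → A
  shifts repeat with period 8: ULRFDAJU

ULRFDAJU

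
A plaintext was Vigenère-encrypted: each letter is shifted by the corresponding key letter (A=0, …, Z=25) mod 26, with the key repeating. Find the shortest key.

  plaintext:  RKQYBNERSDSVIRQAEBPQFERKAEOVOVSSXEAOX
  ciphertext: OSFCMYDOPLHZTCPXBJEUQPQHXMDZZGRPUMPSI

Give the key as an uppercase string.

XIPELLZX

  i= 0: O-R = 23 → X
  i= 1: S-K =  8 → I
  i= 2: F-Q = 15 → P
  i= 3: C-Y =  4 → E
  i= 4: M-B = 11 → L
  i= 5: Y-N = 11 → L
  i= 6: D-E = 25 → Z
  i= 7: O-R = 23 → X
  i= 8: P-S = 23 → X
  i= 9: L-D =  8 → I
  i=10: H-S = 15 → P
  i=11: Z-V =  4 → E
  i=12: T-I = 11 → L
  i=13: C-R = 11 → L
  i=14: P-Q = 25 → Z
  i=15: X-A = 23 → X
  i=16: B-E = 23 → X
  i=17: J-B =  8 → I
  i=18: E-P = 15 → P
  i=19: U-Q =  4 → E
  i=20: Q-F = 11 → L
  i=21: P-E = 11 → L
  i=22: Q-R = 25 → Z
  i=23: H-K = 23 → X
  i=24: X-A = 23 → X
  i=25: M-E =  8 → I
  i=26: D-O = 15 → P
  i=27: Z-V =  4 → E
  i=28: Z-O = 11 → L
  i=29: G-V = 11 → L
  i=30: R-S = 25 → Z
  i=31: P-S = 23 → X
  i=32: U-X = 23 → X
  i=33: M-E =  8 → I
  i=34: P-A = 15 → P
  i=35: S-O =  4 → E
  i=36: I-X = 11 → L
  shifts repeat with period 8: XIPELLZX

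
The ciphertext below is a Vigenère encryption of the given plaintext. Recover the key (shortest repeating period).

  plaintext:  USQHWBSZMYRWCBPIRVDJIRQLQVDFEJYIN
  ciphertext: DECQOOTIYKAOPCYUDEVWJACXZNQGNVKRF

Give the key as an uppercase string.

JMMJSNB

  i= 0: D-U =  9 → J
  i= 1: E-S = 12 → M
  i= 2: C-Q = 12 → M
  i= 3: Q-H =  9 → J
  i= 4: O-W = 18 → S
  i= 5: O-B = 13 → N
  i= 6: T-S =  1 → B
  i= 7: I-Z =  9 → J
  i= 8: Y-M = 12 → M
  i= 9: K-Y = 12 → M
  i=10: A-R =  9 → J
  i=11: O-W = 18 → S
  i=12: P-C = 13 → N
  i=13: C-B =  1 → B
  i=14: Y-P =  9 → J
  i=15: U-I = 12 → M
  i=16: D-R = 12 → M
  i=17: E-V =  9 → J
  i=18: V-D = 18 → S
  i=19: W-J = 13 → N
  i=20: J-I =  1 → B
  i=21: A-R =  9 → J
  i=22: C-Q = 12 → M
  i=23: X-L = 12 → M
  i=24: Z-Q =  9 → J
  i=25: N-V = 18 → S
  i=26: Q-D = 13 → N
  i=27: G-F =  1 → B
  i=28: N-E =  9 → J
  i=29: V-J = 12 → M
  i=30: K-Y = 12 → M
  i=31: R-I =  9 → J
  i=32: F-N = 18 → S
  shifts repeat with period 7: JMMJSNB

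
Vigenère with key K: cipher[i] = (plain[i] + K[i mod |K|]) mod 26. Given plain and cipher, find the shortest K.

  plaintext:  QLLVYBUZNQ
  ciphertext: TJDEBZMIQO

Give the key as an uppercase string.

DYSJ

  i= 0: T-Q =  3 → D
  i= 1: J-L = 24 → Y
  i= 2: D-L = 18 → S
  i= 3: E-V =  9 → J
  i= 4: B-Y =  3 → D
  i= 5: Z-B = 24 → Y
  i= 6: M-U = 18 → S
  i= 7: I-Z =  9 → J
  i= 8: Q-N =  3 → D
  i= 9: O-Q = 24 → Y
  shifts repeat with period 4: DYSJ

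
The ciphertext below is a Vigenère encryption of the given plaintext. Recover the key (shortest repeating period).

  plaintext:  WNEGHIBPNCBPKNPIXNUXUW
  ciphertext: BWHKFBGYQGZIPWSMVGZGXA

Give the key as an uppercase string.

  i= 0: B-W =  5 → F
  i= 1: W-N =  9 → J
  i= 2: H-E =  3 → D
  i= 3: K-G =  4 → E
  i= 4: F-H = 24 → Y
  i= 5: B-I = 19 → T
  i= 6: G-B =  5 → F
  i= 7: Y-P =  9 → J
  i= 8: Q-N =  3 → D
  i= 9: G-C =  4 → E
  i=10: Z-B = 24 → Y
  i=11: I-P = 19 → T
  i=12: P-K =  5 → F
  i=13: W-N =  9 → J
  i=14: S-P =  3 → D
  i=15: M-I =  4 → E
  i=16: V-X = 24 → Y
  i=17: G-N = 19 → T
  i=18: Z-U =  5 → F
  i=19: G-X =  9 → J
  i=20: X-U =  3 → D
  i=21: A-W =  4 → E
  shifts repeat with period 6: FJDEYT

FJDEYT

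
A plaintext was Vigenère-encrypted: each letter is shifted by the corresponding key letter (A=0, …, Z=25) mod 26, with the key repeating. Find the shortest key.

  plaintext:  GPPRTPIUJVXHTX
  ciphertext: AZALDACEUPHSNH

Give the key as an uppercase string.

  i= 0: A-G = 20 → U
  i= 1: Z-P = 10 → K
  i= 2: A-P = 11 → L
  i= 3: L-R = 20 → U
  i= 4: D-T = 10 → K
  i= 5: A-P = 11 → L
  i= 6: C-I = 20 → U
  i= 7: E-U = 10 → K
  i= 8: U-J = 11 → L
  i= 9: P-V = 20 → U
  i=10: H-X = 10 → K
  i=11: S-H = 11 → L
  i=12: N-T = 20 → U
  i=13: H-X = 10 → K
  shifts repeat with period 3: UKL

UKL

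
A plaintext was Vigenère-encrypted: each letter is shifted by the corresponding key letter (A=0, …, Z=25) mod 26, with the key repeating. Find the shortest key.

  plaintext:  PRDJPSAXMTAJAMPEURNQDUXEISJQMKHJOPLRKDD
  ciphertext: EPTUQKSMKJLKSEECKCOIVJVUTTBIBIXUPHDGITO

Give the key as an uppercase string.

PYQLBSS

  i= 0: E-P = 15 → P
  i= 1: P-R = 24 → Y
  i= 2: T-D = 16 → Q
  i= 3: U-J = 11 → L
  i= 4: Q-P =  1 → B
  i= 5: K-S = 18 → S
  i= 6: S-A = 18 → S
  i= 7: M-X = 15 → P
  i= 8: K-M = 24 → Y
  i= 9: J-T = 16 → Q
  i=10: L-A = 11 → L
  i=11: K-J =  1 → B
  i=12: S-A = 18 → S
  i=13: E-M = 18 → S
  i=14: E-P = 15 → P
  i=15: C-E = 24 → Y
  i=16: K-U = 16 → Q
  i=17: C-R = 11 → L
  i=18: O-N =  1 → B
  i=19: I-Q = 18 → S
  i=20: V-D = 18 → S
  i=21: J-U = 15 → P
  i=22: V-X = 24 → Y
  i=23: U-E = 16 → Q
  i=24: T-I = 11 → L
  i=25: T-S =  1 → B
  i=26: B-J = 18 → S
  i=27: I-Q = 18 → S
  i=28: B-M = 15 → P
  i=29: I-K = 24 → Y
  i=30: X-H = 16 → Q
  i=31: U-J = 11 → L
  i=32: P-O =  1 → B
  i=33: H-P = 18 → S
  i=34: D-L = 18 → S
  i=35: G-R = 15 → P
  i=36: I-K = 24 → Y
  i=37: T-D = 16 → Q
  i=38: O-D = 11 → L
  shifts repeat with period 7: PYQLBSS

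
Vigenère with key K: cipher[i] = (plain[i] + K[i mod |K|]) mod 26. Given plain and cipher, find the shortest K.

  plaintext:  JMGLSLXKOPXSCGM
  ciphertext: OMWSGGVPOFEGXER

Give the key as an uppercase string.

  i= 0: O-J =  5 → F
  i= 1: M-M =  0 → A
  i= 2: W-G = 16 → Q
  i= 3: S-L =  7 → H
  i= 4: G-S = 14 → O
  i= 5: G-L = 21 → V
  i= 6: V-X = 24 → Y
  i= 7: P-K =  5 → F
  i= 8: O-O =  0 → A
  i= 9: F-P = 16 → Q
  i=10: E-X =  7 → H
  i=11: G-S = 14 → O
  i=12: X-C = 21 → V
  i=13: E-G = 24 → Y
  i=14: R-M =  5 → F
  shifts repeat with period 7: FAQHOVY

FAQHOVY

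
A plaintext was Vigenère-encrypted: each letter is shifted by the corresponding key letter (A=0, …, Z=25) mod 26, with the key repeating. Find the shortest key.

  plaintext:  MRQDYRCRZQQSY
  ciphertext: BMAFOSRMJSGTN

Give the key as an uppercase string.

  i= 0: B-M = 15 → P
  i= 1: M-R = 21 → V
  i= 2: A-Q = 10 → K
  i= 3: F-D =  2 → C
  i= 4: O-Y = 16 → Q
  i= 5: S-R =  1 → B
  i= 6: R-C = 15 → P
  i= 7: M-R = 21 → V
  i= 8: J-Z = 10 → K
  i= 9: S-Q =  2 → C
  i=10: G-Q = 16 → Q
  i=11: T-S =  1 → B
  i=12: N-Y = 15 → P
  shifts repeat with period 6: PVKCQB

PVKCQB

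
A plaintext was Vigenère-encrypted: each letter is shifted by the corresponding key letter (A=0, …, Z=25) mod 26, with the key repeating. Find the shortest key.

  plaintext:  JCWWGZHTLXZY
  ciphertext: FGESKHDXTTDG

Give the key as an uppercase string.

WEI

  i= 0: F-J = 22 → W
  i= 1: G-C =  4 → E
  i= 2: E-W =  8 → I
  i= 3: S-W = 22 → W
  i= 4: K-G =  4 → E
  i= 5: H-Z =  8 → I
  i= 6: D-H = 22 → W
  i= 7: X-T =  4 → E
  i= 8: T-L =  8 → I
  i= 9: T-X = 22 → W
  i=10: D-Z =  4 → E
  i=11: G-Y =  8 → I
  shifts repeat with period 3: WEI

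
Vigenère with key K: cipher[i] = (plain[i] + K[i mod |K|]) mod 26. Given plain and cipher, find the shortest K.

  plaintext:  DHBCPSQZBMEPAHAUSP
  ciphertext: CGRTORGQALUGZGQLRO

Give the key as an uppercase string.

ZZQR

  i= 0: C-D = 25 → Z
  i= 1: G-H = 25 → Z
  i= 2: R-B = 16 → Q
  i= 3: T-C = 17 → R
  i= 4: O-P = 25 → Z
  i= 5: R-S = 25 → Z
  i= 6: G-Q = 16 → Q
  i= 7: Q-Z = 17 → R
  i= 8: A-B = 25 → Z
  i= 9: L-M = 25 → Z
  i=10: U-E = 16 → Q
  i=11: G-P = 17 → R
  i=12: Z-A = 25 → Z
  i=13: G-H = 25 → Z
  i=14: Q-A = 16 → Q
  i=15: L-U = 17 → R
  i=16: R-S = 25 → Z
  i=17: O-P = 25 → Z
  shifts repeat with period 4: ZZQR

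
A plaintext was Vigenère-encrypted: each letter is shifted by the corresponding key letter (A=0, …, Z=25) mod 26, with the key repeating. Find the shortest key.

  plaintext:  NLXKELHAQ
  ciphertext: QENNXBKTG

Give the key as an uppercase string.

  i= 0: Q-N =  3 → D
  i= 1: E-L = 19 → T
  i= 2: N-X = 16 → Q
  i= 3: N-K =  3 → D
  i= 4: X-E = 19 → T
  i= 5: B-L = 16 → Q
  i= 6: K-H =  3 → D
  i= 7: T-A = 19 → T
  i= 8: G-Q = 16 → Q
  shifts repeat with period 3: DTQ

DTQ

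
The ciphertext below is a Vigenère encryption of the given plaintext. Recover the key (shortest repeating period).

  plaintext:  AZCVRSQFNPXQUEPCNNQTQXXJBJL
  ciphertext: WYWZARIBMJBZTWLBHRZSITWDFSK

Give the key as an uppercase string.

WZUEJZS

  i= 0: W-A = 22 → W
  i= 1: Y-Z = 25 → Z
  i= 2: W-C = 20 → U
  i= 3: Z-V =  4 → E
  i= 4: A-R =  9 → J
  i= 5: R-S = 25 → Z
  i= 6: I-Q = 18 → S
  i= 7: B-F = 22 → W
  i= 8: M-N = 25 → Z
  i= 9: J-P = 20 → U
  i=10: B-X =  4 → E
  i=11: Z-Q =  9 → J
  i=12: T-U = 25 → Z
  i=13: W-E = 18 → S
  i=14: L-P = 22 → W
  i=15: B-C = 25 → Z
  i=16: H-N = 20 → U
  i=17: R-N =  4 → E
  i=18: Z-Q =  9 → J
  i=19: S-T = 25 → Z
  i=20: I-Q = 18 → S
  i=21: T-X = 22 → W
  i=22: W-X = 25 → Z
  i=23: D-J = 20 → U
  i=24: F-B =  4 → E
  i=25: S-J =  9 → J
  i=26: K-L = 25 → Z
  shifts repeat with period 7: WZUEJZS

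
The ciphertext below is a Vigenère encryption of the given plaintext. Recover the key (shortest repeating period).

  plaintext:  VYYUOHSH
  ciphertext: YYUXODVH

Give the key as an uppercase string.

DAW

  i= 0: Y-V =  3 → D
  i= 1: Y-Y =  0 → A
  i= 2: U-Y = 22 → W
  i= 3: X-U =  3 → D
  i= 4: O-O =  0 → A
  i= 5: D-H = 22 → W
  i= 6: V-S =  3 → D
  i= 7: H-H =  0 → A
  shifts repeat with period 3: DAW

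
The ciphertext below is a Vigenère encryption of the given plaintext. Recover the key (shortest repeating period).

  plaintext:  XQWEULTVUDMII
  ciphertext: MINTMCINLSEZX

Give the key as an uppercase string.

PSR

  i= 0: M-X = 15 → P
  i= 1: I-Q = 18 → S
  i= 2: N-W = 17 → R
  i= 3: T-E = 15 → P
  i= 4: M-U = 18 → S
  i= 5: C-L = 17 → R
  i= 6: I-T = 15 → P
  i= 7: N-V = 18 → S
  i= 8: L-U = 17 → R
  i= 9: S-D = 15 → P
  i=10: E-M = 18 → S
  i=11: Z-I = 17 → R
  i=12: X-I = 15 → P
  shifts repeat with period 3: PSR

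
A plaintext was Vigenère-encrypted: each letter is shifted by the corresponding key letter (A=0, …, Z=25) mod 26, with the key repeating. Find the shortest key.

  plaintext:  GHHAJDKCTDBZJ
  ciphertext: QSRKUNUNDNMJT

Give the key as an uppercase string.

KLK

  i= 0: Q-G = 10 → K
  i= 1: S-H = 11 → L
  i= 2: R-H = 10 → K
  i= 3: K-A = 10 → K
  i= 4: U-J = 11 → L
  i= 5: N-D = 10 → K
  i= 6: U-K = 10 → K
  i= 7: N-C = 11 → L
  i= 8: D-T = 10 → K
  i= 9: N-D = 10 → K
  i=10: M-B = 11 → L
  i=11: J-Z = 10 → K
  i=12: T-J = 10 → K
  shifts repeat with period 3: KLK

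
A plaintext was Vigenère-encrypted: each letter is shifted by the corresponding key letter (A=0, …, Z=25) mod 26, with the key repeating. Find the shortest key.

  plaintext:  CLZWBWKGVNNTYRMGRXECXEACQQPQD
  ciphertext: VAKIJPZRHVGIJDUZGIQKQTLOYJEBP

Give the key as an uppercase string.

TPLMI

  i= 0: V-C = 19 → T
  i= 1: A-L = 15 → P
  i= 2: K-Z = 11 → L
  i= 3: I-W = 12 → M
  i= 4: J-B =  8 → I
  i= 5: P-W = 19 → T
  i= 6: Z-K = 15 → P
  i= 7: R-G = 11 → L
  i= 8: H-V = 12 → M
  i= 9: V-N =  8 → I
  i=10: G-N = 19 → T
  i=11: I-T = 15 → P
  i=12: J-Y = 11 → L
  i=13: D-R = 12 → M
  i=14: U-M =  8 → I
  i=15: Z-G = 19 → T
  i=16: G-R = 15 → P
  i=17: I-X = 11 → L
  i=18: Q-E = 12 → M
  i=19: K-C =  8 → I
  i=20: Q-X = 19 → T
  i=21: T-E = 15 → P
  i=22: L-A = 11 → L
  i=23: O-C = 12 → M
  i=24: Y-Q =  8 → I
  i=25: J-Q = 19 → T
  i=26: E-P = 15 → P
  i=27: B-Q = 11 → L
  i=28: P-D = 12 → M
  shifts repeat with period 5: TPLMI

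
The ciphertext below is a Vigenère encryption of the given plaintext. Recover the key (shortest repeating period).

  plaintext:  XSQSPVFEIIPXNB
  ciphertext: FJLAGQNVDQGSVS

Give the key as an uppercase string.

IRV

  i= 0: F-X =  8 → I
  i= 1: J-S = 17 → R
  i= 2: L-Q = 21 → V
  i= 3: A-S =  8 → I
  i= 4: G-P = 17 → R
  i= 5: Q-V = 21 → V
  i= 6: N-F =  8 → I
  i= 7: V-E = 17 → R
  i= 8: D-I = 21 → V
  i= 9: Q-I =  8 → I
  i=10: G-P = 17 → R
  i=11: S-X = 21 → V
  i=12: V-N =  8 → I
  i=13: S-B = 17 → R
  shifts repeat with period 3: IRV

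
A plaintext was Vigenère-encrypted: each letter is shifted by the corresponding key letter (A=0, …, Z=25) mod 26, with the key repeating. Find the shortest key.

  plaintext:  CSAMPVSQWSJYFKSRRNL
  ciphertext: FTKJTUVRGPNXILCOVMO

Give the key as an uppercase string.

DBKXEZ

  i= 0: F-C =  3 → D
  i= 1: T-S =  1 → B
  i= 2: K-A = 10 → K
  i= 3: J-M = 23 → X
  i= 4: T-P =  4 → E
  i= 5: U-V = 25 → Z
  i= 6: V-S =  3 → D
  i= 7: R-Q =  1 → B
  i= 8: G-W = 10 → K
  i= 9: P-S = 23 → X
  i=10: N-J =  4 → E
  i=11: X-Y = 25 → Z
  i=12: I-F =  3 → D
  i=13: L-K =  1 → B
  i=14: C-S = 10 → K
  i=15: O-R = 23 → X
  i=16: V-R =  4 → E
  i=17: M-N = 25 → Z
  i=18: O-L =  3 → D
  shifts repeat with period 6: DBKXEZ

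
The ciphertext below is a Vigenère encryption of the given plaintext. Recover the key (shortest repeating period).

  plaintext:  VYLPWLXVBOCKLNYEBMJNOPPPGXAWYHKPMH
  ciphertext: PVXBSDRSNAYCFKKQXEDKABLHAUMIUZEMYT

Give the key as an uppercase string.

  i= 0: P-V = 20 → U
  i= 1: V-Y = 23 → X
  i= 2: X-L = 12 → M
  i= 3: B-P = 12 → M
  i= 4: S-W = 22 → W
  i= 5: D-L = 18 → S
  i= 6: R-X = 20 → U
  i= 7: S-V = 23 → X
  i= 8: N-B = 12 → M
  i= 9: A-O = 12 → M
  i=10: Y-C = 22 → W
  i=11: C-K = 18 → S
  i=12: F-L = 20 → U
  i=13: K-N = 23 → X
  i=14: K-Y = 12 → M
  i=15: Q-E = 12 → M
  i=16: X-B = 22 → W
  i=17: E-M = 18 → S
  i=18: D-J = 20 → U
  i=19: K-N = 23 → X
  i=20: A-O = 12 → M
  i=21: B-P = 12 → M
  i=22: L-P = 22 → W
  i=23: H-P = 18 → S
  i=24: A-G = 20 → U
  i=25: U-X = 23 → X
  i=26: M-A = 12 → M
  i=27: I-W = 12 → M
  i=28: U-Y = 22 → W
  i=29: Z-H = 18 → S
  i=30: E-K = 20 → U
  i=31: M-P = 23 → X
  i=32: Y-M = 12 → M
  i=33: T-H = 12 → M
  shifts repeat with period 6: UXMMWS

UXMMWS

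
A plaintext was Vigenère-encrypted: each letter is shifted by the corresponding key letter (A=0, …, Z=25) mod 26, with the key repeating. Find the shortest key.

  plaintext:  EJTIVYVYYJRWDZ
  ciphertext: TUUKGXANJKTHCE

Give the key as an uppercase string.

PLBCLZF

  i= 0: T-E = 15 → P
  i= 1: U-J = 11 → L
  i= 2: U-T =  1 → B
  i= 3: K-I =  2 → C
  i= 4: G-V = 11 → L
  i= 5: X-Y = 25 → Z
  i= 6: A-V =  5 → F
  i= 7: N-Y = 15 → P
  i= 8: J-Y = 11 → L
  i= 9: K-J =  1 → B
  i=10: T-R =  2 → C
  i=11: H-W = 11 → L
  i=12: C-D = 25 → Z
  i=13: E-Z =  5 → F
  shifts repeat with period 7: PLBCLZF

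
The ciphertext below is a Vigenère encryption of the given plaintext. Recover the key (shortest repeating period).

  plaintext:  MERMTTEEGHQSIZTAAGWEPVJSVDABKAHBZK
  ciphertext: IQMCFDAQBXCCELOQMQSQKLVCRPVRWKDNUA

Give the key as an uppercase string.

WMVQMK

  i= 0: I-M = 22 → W
  i= 1: Q-E = 12 → M
  i= 2: M-R = 21 → V
  i= 3: C-M = 16 → Q
  i= 4: F-T = 12 → M
  i= 5: D-T = 10 → K
  i= 6: A-E = 22 → W
  i= 7: Q-E = 12 → M
  i= 8: B-G = 21 → V
  i= 9: X-H = 16 → Q
  i=10: C-Q = 12 → M
  i=11: C-S = 10 → K
  i=12: E-I = 22 → W
  i=13: L-Z = 12 → M
  i=14: O-T = 21 → V
  i=15: Q-A = 16 → Q
  i=16: M-A = 12 → M
  i=17: Q-G = 10 → K
  i=18: S-W = 22 → W
  i=19: Q-E = 12 → M
  i=20: K-P = 21 → V
  i=21: L-V = 16 → Q
  i=22: V-J = 12 → M
  i=23: C-S = 10 → K
  i=24: R-V = 22 → W
  i=25: P-D = 12 → M
  i=26: V-A = 21 → V
  i=27: R-B = 16 → Q
  i=28: W-K = 12 → M
  i=29: K-A = 10 → K
  i=30: D-H = 22 → W
  i=31: N-B = 12 → M
  i=32: U-Z = 21 → V
  i=33: A-K = 16 → Q
  shifts repeat with period 6: WMVQMK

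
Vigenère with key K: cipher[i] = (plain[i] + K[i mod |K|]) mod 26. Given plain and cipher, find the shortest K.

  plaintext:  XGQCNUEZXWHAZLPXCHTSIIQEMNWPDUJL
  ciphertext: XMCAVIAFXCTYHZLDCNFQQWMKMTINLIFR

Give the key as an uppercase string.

AGMYIOWG

  i= 0: X-X =  0 → A
  i= 1: M-G =  6 → G
  i= 2: C-Q = 12 → M
  i= 3: A-C = 24 → Y
  i= 4: V-N =  8 → I
  i= 5: I-U = 14 → O
  i= 6: A-E = 22 → W
  i= 7: F-Z =  6 → G
  i= 8: X-X =  0 → A
  i= 9: C-W =  6 → G
  i=10: T-H = 12 → M
  i=11: Y-A = 24 → Y
  i=12: H-Z =  8 → I
  i=13: Z-L = 14 → O
  i=14: L-P = 22 → W
  i=15: D-X =  6 → G
  i=16: C-C =  0 → A
  i=17: N-H =  6 → G
  i=18: F-T = 12 → M
  i=19: Q-S = 24 → Y
  i=20: Q-I =  8 → I
  i=21: W-I = 14 → O
  i=22: M-Q = 22 → W
  i=23: K-E =  6 → G
  i=24: M-M =  0 → A
  i=25: T-N =  6 → G
  i=26: I-W = 12 → M
  i=27: N-P = 24 → Y
  i=28: L-D =  8 → I
  i=29: I-U = 14 → O
  i=30: F-J = 22 → W
  i=31: R-L =  6 → G
  shifts repeat with period 8: AGMYIOWG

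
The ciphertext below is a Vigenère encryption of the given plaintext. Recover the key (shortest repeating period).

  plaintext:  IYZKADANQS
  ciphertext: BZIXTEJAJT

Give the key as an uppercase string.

  i= 0: B-I = 19 → T
  i= 1: Z-Y =  1 → B
  i= 2: I-Z =  9 → J
  i= 3: X-K = 13 → N
  i= 4: T-A = 19 → T
  i= 5: E-D =  1 → B
  i= 6: J-A =  9 → J
  i= 7: A-N = 13 → N
  i= 8: J-Q = 19 → T
  i= 9: T-S =  1 → B
  shifts repeat with period 4: TBJN

TBJN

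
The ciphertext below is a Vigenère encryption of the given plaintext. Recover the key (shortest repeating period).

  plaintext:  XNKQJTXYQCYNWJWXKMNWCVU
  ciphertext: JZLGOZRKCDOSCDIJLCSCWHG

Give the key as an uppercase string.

MMBQFGU

  i= 0: J-X = 12 → M
  i= 1: Z-N = 12 → M
  i= 2: L-K =  1 → B
  i= 3: G-Q = 16 → Q
  i= 4: O-J =  5 → F
  i= 5: Z-T =  6 → G
  i= 6: R-X = 20 → U
  i= 7: K-Y = 12 → M
  i= 8: C-Q = 12 → M
  i= 9: D-C =  1 → B
  i=10: O-Y = 16 → Q
  i=11: S-N =  5 → F
  i=12: C-W =  6 → G
  i=13: D-J = 20 → U
  i=14: I-W = 12 → M
  i=15: J-X = 12 → M
  i=16: L-K =  1 → B
  i=17: C-M = 16 → Q
  i=18: S-N =  5 → F
  i=19: C-W =  6 → G
  i=20: W-C = 20 → U
  i=21: H-V = 12 → M
  i=22: G-U = 12 → M
  shifts repeat with period 7: MMBQFGU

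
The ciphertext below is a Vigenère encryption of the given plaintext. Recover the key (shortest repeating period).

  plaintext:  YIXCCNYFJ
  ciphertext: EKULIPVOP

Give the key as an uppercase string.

GCXJ

  i= 0: E-Y =  6 → G
  i= 1: K-I =  2 → C
  i= 2: U-X = 23 → X
  i= 3: L-C =  9 → J
  i= 4: I-C =  6 → G
  i= 5: P-N =  2 → C
  i= 6: V-Y = 23 → X
  i= 7: O-F =  9 → J
  i= 8: P-J =  6 → G
  shifts repeat with period 4: GCXJ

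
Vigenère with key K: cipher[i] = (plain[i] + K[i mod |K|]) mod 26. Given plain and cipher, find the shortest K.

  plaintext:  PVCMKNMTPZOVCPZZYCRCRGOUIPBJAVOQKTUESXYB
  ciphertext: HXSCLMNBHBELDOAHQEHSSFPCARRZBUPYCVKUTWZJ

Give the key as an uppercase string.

SCQQBZBI

  i= 0: H-P = 18 → S
  i= 1: X-V =  2 → C
  i= 2: S-C = 16 → Q
  i= 3: C-M = 16 → Q
  i= 4: L-K =  1 → B
  i= 5: M-N = 25 → Z
  i= 6: N-M =  1 → B
  i= 7: B-T =  8 → I
  i= 8: H-P = 18 → S
  i= 9: B-Z =  2 → C
  i=10: E-O = 16 → Q
  i=11: L-V = 16 → Q
  i=12: D-C =  1 → B
  i=13: O-P = 25 → Z
  i=14: A-Z =  1 → B
  i=15: H-Z =  8 → I
  i=16: Q-Y = 18 → S
  i=17: E-C =  2 → C
  i=18: H-R = 16 → Q
  i=19: S-C = 16 → Q
  i=20: S-R =  1 → B
  i=21: F-G = 25 → Z
  i=22: P-O =  1 → B
  i=23: C-U =  8 → I
  i=24: A-I = 18 → S
  i=25: R-P =  2 → C
  i=26: R-B = 16 → Q
  i=27: Z-J = 16 → Q
  i=28: B-A =  1 → B
  i=29: U-V = 25 → Z
  i=30: P-O =  1 → B
  i=31: Y-Q =  8 → I
  i=32: C-K = 18 → S
  i=33: V-T =  2 → C
  i=34: K-U = 16 → Q
  i=35: U-E = 16 → Q
  i=36: T-S =  1 → B
  i=37: W-X = 25 → Z
  i=38: Z-Y =  1 → B
  i=39: J-B =  8 → I
  shifts repeat with period 8: SCQQBZBI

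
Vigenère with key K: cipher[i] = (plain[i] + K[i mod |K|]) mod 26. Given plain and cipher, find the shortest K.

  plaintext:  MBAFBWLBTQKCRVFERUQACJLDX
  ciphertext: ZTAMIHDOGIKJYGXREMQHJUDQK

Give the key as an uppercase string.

NSAHHLSN

  i= 0: Z-M = 13 → N
  i= 1: T-B = 18 → S
  i= 2: A-A =  0 → A
  i= 3: M-F =  7 → H
  i= 4: I-B =  7 → H
  i= 5: H-W = 11 → L
  i= 6: D-L = 18 → S
  i= 7: O-B = 13 → N
  i= 8: G-T = 13 → N
  i= 9: I-Q = 18 → S
  i=10: K-K =  0 → A
  i=11: J-C =  7 → H
  i=12: Y-R =  7 → H
  i=13: G-V = 11 → L
  i=14: X-F = 18 → S
  i=15: R-E = 13 → N
  i=16: E-R = 13 → N
  i=17: M-U = 18 → S
  i=18: Q-Q =  0 → A
  i=19: H-A =  7 → H
  i=20: J-C =  7 → H
  i=21: U-J = 11 → L
  i=22: D-L = 18 → S
  i=23: Q-D = 13 → N
  i=24: K-X = 13 → N
  shifts repeat with period 8: NSAHHLSN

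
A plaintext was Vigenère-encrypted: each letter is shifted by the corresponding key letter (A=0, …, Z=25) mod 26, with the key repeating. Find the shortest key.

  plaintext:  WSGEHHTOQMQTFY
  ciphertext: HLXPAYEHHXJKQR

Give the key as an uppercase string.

  i= 0: H-W = 11 → L
  i= 1: L-S = 19 → T
  i= 2: X-G = 17 → R
  i= 3: P-E = 11 → L
  i= 4: A-H = 19 → T
  i= 5: Y-H = 17 → R
  i= 6: E-T = 11 → L
  i= 7: H-O = 19 → T
  i= 8: H-Q = 17 → R
  i= 9: X-M = 11 → L
  i=10: J-Q = 19 → T
  i=11: K-T = 17 → R
  i=12: Q-F = 11 → L
  i=13: R-Y = 19 → T
  shifts repeat with period 3: LTR

LTR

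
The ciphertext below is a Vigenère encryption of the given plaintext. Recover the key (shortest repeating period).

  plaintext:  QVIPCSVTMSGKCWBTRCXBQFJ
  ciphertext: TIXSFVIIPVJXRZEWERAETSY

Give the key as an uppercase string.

DNPDD

  i= 0: T-Q =  3 → D
  i= 1: I-V = 13 → N
  i= 2: X-I = 15 → P
  i= 3: S-P =  3 → D
  i= 4: F-C =  3 → D
  i= 5: V-S =  3 → D
  i= 6: I-V = 13 → N
  i= 7: I-T = 15 → P
  i= 8: P-M =  3 → D
  i= 9: V-S =  3 → D
  i=10: J-G =  3 → D
  i=11: X-K = 13 → N
  i=12: R-C = 15 → P
  i=13: Z-W =  3 → D
  i=14: E-B =  3 → D
  i=15: W-T =  3 → D
  i=16: E-R = 13 → N
  i=17: R-C = 15 → P
  i=18: A-X =  3 → D
  i=19: E-B =  3 → D
  i=20: T-Q =  3 → D
  i=21: S-F = 13 → N
  i=22: Y-J = 15 → P
  shifts repeat with period 5: DNPDD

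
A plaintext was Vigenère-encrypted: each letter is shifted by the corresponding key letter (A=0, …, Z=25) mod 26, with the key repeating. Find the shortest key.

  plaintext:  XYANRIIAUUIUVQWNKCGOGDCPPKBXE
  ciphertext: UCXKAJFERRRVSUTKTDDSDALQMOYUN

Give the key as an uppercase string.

XEXXJB

  i= 0: U-X = 23 → X
  i= 1: C-Y =  4 → E
  i= 2: X-A = 23 → X
  i= 3: K-N = 23 → X
  i= 4: A-R =  9 → J
  i= 5: J-I =  1 → B
  i= 6: F-I = 23 → X
  i= 7: E-A =  4 → E
  i= 8: R-U = 23 → X
  i= 9: R-U = 23 → X
  i=10: R-I =  9 → J
  i=11: V-U =  1 → B
  i=12: S-V = 23 → X
  i=13: U-Q =  4 → E
  i=14: T-W = 23 → X
  i=15: K-N = 23 → X
  i=16: T-K =  9 → J
  i=17: D-C =  1 → B
  i=18: D-G = 23 → X
  i=19: S-O =  4 → E
  i=20: D-G = 23 → X
  i=21: A-D = 23 → X
  i=22: L-C =  9 → J
  i=23: Q-P =  1 → B
  i=24: M-P = 23 → X
  i=25: O-K =  4 → E
  i=26: Y-B = 23 → X
  i=27: U-X = 23 → X
  i=28: N-E =  9 → J
  shifts repeat with period 6: XEXXJB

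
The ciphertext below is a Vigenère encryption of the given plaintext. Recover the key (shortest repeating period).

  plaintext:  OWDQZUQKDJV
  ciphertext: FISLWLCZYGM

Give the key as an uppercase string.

  i= 0: F-O = 17 → R
  i= 1: I-W = 12 → M
  i= 2: S-D = 15 → P
  i= 3: L-Q = 21 → V
  i= 4: W-Z = 23 → X
  i= 5: L-U = 17 → R
  i= 6: C-Q = 12 → M
  i= 7: Z-K = 15 → P
  i= 8: Y-D = 21 → V
  i= 9: G-J = 23 → X
  i=10: M-V = 17 → R
  shifts repeat with period 5: RMPVX

RMPVX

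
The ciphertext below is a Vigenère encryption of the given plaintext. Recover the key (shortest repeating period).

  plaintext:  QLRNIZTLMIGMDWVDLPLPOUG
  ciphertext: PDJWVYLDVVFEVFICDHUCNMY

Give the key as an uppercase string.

ZSSJN

  i= 0: P-Q = 25 → Z
  i= 1: D-L = 18 → S
  i= 2: J-R = 18 → S
  i= 3: W-N =  9 → J
  i= 4: V-I = 13 → N
  i= 5: Y-Z = 25 → Z
  i= 6: L-T = 18 → S
  i= 7: D-L = 18 → S
  i= 8: V-M =  9 → J
  i= 9: V-I = 13 → N
  i=10: F-G = 25 → Z
  i=11: E-M = 18 → S
  i=12: V-D = 18 → S
  i=13: F-W =  9 → J
  i=14: I-V = 13 → N
  i=15: C-D = 25 → Z
  i=16: D-L = 18 → S
  i=17: H-P = 18 → S
  i=18: U-L =  9 → J
  i=19: C-P = 13 → N
  i=20: N-O = 25 → Z
  i=21: M-U = 18 → S
  i=22: Y-G = 18 → S
  shifts repeat with period 5: ZSSJN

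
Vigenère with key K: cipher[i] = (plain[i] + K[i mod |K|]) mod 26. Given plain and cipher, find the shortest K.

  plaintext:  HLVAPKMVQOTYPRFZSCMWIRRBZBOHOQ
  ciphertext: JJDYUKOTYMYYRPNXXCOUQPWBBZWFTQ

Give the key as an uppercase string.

  i= 0: J-H =  2 → C
  i= 1: J-L = 24 → Y
  i= 2: D-V =  8 → I
  i= 3: Y-A = 24 → Y
  i= 4: U-P =  5 → F
  i= 5: K-K =  0 → A
  i= 6: O-M =  2 → C
  i= 7: T-V = 24 → Y
  i= 8: Y-Q =  8 → I
  i= 9: M-O = 24 → Y
  i=10: Y-T =  5 → F
  i=11: Y-Y =  0 → A
  i=12: R-P =  2 → C
  i=13: P-R = 24 → Y
  i=14: N-F =  8 → I
  i=15: X-Z = 24 → Y
  i=16: X-S =  5 → F
  i=17: C-C =  0 → A
  i=18: O-M =  2 → C
  i=19: U-W = 24 → Y
  i=20: Q-I =  8 → I
  i=21: P-R = 24 → Y
  i=22: W-R =  5 → F
  i=23: B-B =  0 → A
  i=24: B-Z =  2 → C
  i=25: Z-B = 24 → Y
  i=26: W-O =  8 → I
  i=27: F-H = 24 → Y
  i=28: T-O =  5 → F
  i=29: Q-Q =  0 → A
  shifts repeat with period 6: CYIYFA

CYIYFA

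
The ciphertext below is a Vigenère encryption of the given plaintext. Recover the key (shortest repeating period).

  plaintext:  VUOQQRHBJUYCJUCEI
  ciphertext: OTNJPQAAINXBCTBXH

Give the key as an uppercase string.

TZZ

  i= 0: O-V = 19 → T
  i= 1: T-U = 25 → Z
  i= 2: N-O = 25 → Z
  i= 3: J-Q = 19 → T
  i= 4: P-Q = 25 → Z
  i= 5: Q-R = 25 → Z
  i= 6: A-H = 19 → T
  i= 7: A-B = 25 → Z
  i= 8: I-J = 25 → Z
  i= 9: N-U = 19 → T
  i=10: X-Y = 25 → Z
  i=11: B-C = 25 → Z
  i=12: C-J = 19 → T
  i=13: T-U = 25 → Z
  i=14: B-C = 25 → Z
  i=15: X-E = 19 → T
  i=16: H-I = 25 → Z
  shifts repeat with period 3: TZZ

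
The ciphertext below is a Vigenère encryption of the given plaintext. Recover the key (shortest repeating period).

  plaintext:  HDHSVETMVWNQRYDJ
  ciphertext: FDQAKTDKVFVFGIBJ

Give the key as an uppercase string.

YAJIPPK

  i= 0: F-H = 24 → Y
  i= 1: D-D =  0 → A
  i= 2: Q-H =  9 → J
  i= 3: A-S =  8 → I
  i= 4: K-V = 15 → P
  i= 5: T-E = 15 → P
  i= 6: D-T = 10 → K
  i= 7: K-M = 24 → Y
  i= 8: V-V =  0 → A
  i= 9: F-W =  9 → J
  i=10: V-N =  8 → I
  i=11: F-Q = 15 → P
  i=12: G-R = 15 → P
  i=13: I-Y = 10 → K
  i=14: B-D = 24 → Y
  i=15: J-J =  0 → A
  shifts repeat with period 7: YAJIPPK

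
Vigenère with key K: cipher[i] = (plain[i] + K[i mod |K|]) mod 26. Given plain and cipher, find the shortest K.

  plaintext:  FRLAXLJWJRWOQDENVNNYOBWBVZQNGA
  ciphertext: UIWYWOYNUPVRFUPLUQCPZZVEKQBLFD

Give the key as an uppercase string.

PRLYZD

  i= 0: U-F = 15 → P
  i= 1: I-R = 17 → R
  i= 2: W-L = 11 → L
  i= 3: Y-A = 24 → Y
  i= 4: W-X = 25 → Z
  i= 5: O-L =  3 → D
  i= 6: Y-J = 15 → P
  i= 7: N-W = 17 → R
  i= 8: U-J = 11 → L
  i= 9: P-R = 24 → Y
  i=10: V-W = 25 → Z
  i=11: R-O =  3 → D
  i=12: F-Q = 15 → P
  i=13: U-D = 17 → R
  i=14: P-E = 11 → L
  i=15: L-N = 24 → Y
  i=16: U-V = 25 → Z
  i=17: Q-N =  3 → D
  i=18: C-N = 15 → P
  i=19: P-Y = 17 → R
  i=20: Z-O = 11 → L
  i=21: Z-B = 24 → Y
  i=22: V-W = 25 → Z
  i=23: E-B =  3 → D
  i=24: K-V = 15 → P
  i=25: Q-Z = 17 → R
  i=26: B-Q = 11 → L
  i=27: L-N = 24 → Y
  i=28: F-G = 25 → Z
  i=29: D-A =  3 → D
  shifts repeat with period 6: PRLYZD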